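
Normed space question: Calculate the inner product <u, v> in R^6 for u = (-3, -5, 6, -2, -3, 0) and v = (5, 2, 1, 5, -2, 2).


Computing the standard inner product <u, v> = sum u_i * v_i
= -3*5 + -5*2 + 6*1 + -2*5 + -3*-2 + 0*2
= -15 + -10 + 6 + -10 + 6 + 0
= -23

-23


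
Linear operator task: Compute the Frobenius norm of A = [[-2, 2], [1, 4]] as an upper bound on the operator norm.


||A||_F^2 = sum a_ij^2
= (-2)^2 + 2^2 + 1^2 + 4^2
= 4 + 4 + 1 + 16 = 25
||A||_F = sqrt(25) = 5.0000

5.0000


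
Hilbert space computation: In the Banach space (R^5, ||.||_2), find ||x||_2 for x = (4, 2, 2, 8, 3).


The l^2 norm = (sum |x_i|^2)^(1/2)
Sum of 2th powers = 16 + 4 + 4 + 64 + 9 = 97
||x||_2 = (97)^(1/2) = 9.8489

9.8489


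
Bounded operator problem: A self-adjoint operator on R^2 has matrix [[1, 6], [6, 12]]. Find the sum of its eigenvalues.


For a self-adjoint (symmetric) matrix, the eigenvalues are real.
The sum of eigenvalues equals the trace of the matrix.
trace = 1 + 12 = 13

13


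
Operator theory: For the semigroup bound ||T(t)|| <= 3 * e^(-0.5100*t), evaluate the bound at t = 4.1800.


||T(4.1800)|| <= 3 * exp(-0.5100 * 4.1800)
= 3 * exp(-2.1318)
= 3 * 0.1186
= 0.3559

0.3559


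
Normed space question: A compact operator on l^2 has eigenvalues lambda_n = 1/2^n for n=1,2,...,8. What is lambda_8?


The eigenvalue formula gives lambda_8 = 1/2^8
= 1/256
= 0.0039

0.0039


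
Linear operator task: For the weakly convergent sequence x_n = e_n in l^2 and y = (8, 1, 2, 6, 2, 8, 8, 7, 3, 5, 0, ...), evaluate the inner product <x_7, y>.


x_7 = e_7 is the standard basis vector with 1 in position 7.
<x_7, y> = y_7 = 8
As n -> infinity, <x_n, y> -> 0, confirming weak convergence of (x_n) to 0.

8


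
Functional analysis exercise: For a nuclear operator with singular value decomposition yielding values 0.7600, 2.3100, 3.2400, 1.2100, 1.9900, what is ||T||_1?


The nuclear norm is the sum of all singular values.
||T||_1 = 0.7600 + 2.3100 + 3.2400 + 1.2100 + 1.9900
= 9.5100

9.5100


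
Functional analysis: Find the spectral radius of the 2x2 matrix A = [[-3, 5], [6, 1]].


For a 2x2 matrix, eigenvalues satisfy lambda^2 - (trace)*lambda + det = 0
trace = -3 + 1 = -2
det = -3*1 - 5*6 = -33
discriminant = (-2)^2 - 4*(-33) = 136
spectral radius = max |eigenvalue| = 6.8310

6.8310


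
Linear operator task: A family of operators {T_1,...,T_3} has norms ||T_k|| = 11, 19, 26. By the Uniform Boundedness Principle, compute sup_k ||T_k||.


By the Uniform Boundedness Principle, the supremum of norms is finite.
sup_k ||T_k|| = max(11, 19, 26) = 26

26


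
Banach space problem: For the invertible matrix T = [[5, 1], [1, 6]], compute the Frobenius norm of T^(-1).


det(T) = 5*6 - 1*1 = 29
T^(-1) = (1/29) * [[6, -1], [-1, 5]] = [[0.2069, -0.0345], [-0.0345, 0.1724]]
||T^(-1)||_F^2 = 0.2069^2 + (-0.0345)^2 + (-0.0345)^2 + 0.1724^2 = 0.0749
||T^(-1)||_F = sqrt(0.0749) = 0.2737

0.2737


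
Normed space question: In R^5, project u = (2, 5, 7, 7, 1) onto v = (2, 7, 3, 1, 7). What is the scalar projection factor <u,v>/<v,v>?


Computing <u,v> = 2*2 + 5*7 + 7*3 + 7*1 + 1*7 = 74
Computing <v,v> = 2^2 + 7^2 + 3^2 + 1^2 + 7^2 = 112
Projection coefficient = 74/112 = 0.6607

0.6607


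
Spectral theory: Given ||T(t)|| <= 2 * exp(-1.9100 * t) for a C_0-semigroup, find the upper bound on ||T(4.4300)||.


||T(4.4300)|| <= 2 * exp(-1.9100 * 4.4300)
= 2 * exp(-8.4613)
= 2 * 2.1150e-04
= 4.2299e-04

4.2299e-04


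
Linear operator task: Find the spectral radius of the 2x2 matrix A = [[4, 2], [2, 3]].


For a 2x2 matrix, eigenvalues satisfy lambda^2 - (trace)*lambda + det = 0
trace = 4 + 3 = 7
det = 4*3 - 2*2 = 8
discriminant = 7^2 - 4*(8) = 17
spectral radius = max |eigenvalue| = 5.5616

5.5616


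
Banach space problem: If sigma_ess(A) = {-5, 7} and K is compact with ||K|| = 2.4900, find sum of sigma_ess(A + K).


By Weyl's theorem, the essential spectrum is invariant under compact perturbations.
sigma_ess(A + K) = sigma_ess(A) = {-5, 7}
Sum = -5 + 7 = 2

2


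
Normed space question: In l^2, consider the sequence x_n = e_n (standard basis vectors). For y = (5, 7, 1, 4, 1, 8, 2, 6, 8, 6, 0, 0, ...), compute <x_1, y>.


x_1 = e_1 is the standard basis vector with 1 in position 1.
<x_1, y> = y_1 = 5
As n -> infinity, <x_n, y> -> 0, confirming weak convergence of (x_n) to 0.

5


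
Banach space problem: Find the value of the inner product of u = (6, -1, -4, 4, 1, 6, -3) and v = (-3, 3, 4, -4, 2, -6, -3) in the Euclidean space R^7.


Computing the standard inner product <u, v> = sum u_i * v_i
= 6*-3 + -1*3 + -4*4 + 4*-4 + 1*2 + 6*-6 + -3*-3
= -18 + -3 + -16 + -16 + 2 + -36 + 9
= -78

-78


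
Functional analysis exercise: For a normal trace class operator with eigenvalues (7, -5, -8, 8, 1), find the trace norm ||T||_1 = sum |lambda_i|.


For a normal operator, singular values equal |eigenvalues|.
Trace norm = sum |lambda_i| = 7 + 5 + 8 + 8 + 1
= 29

29


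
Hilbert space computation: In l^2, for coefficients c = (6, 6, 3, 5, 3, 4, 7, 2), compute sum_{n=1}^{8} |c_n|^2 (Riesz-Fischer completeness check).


sum |c_n|^2 = 6^2 + 6^2 + 3^2 + 5^2 + 3^2 + 4^2 + 7^2 + 2^2
= 36 + 36 + 9 + 25 + 9 + 16 + 49 + 4
= 184

184


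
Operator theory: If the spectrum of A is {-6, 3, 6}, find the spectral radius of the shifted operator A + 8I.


Spectrum of A + 8I = {2, 11, 14}
Spectral radius = max |lambda| over the shifted spectrum
= max(2, 11, 14) = 14

14


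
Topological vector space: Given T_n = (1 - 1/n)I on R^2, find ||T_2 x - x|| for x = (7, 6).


T_2 x - x = (1 - 1/2)x - x = -x/2
||x|| = sqrt(85) = 9.2195
||T_2 x - x|| = ||x||/2 = 9.2195/2 = 4.6098

4.6098


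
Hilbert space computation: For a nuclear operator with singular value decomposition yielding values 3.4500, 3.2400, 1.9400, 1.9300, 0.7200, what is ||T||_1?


The nuclear norm is the sum of all singular values.
||T||_1 = 3.4500 + 3.2400 + 1.9400 + 1.9300 + 0.7200
= 11.2800

11.2800


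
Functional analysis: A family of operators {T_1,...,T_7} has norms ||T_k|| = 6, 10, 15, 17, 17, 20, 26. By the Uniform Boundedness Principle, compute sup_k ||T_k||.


By the Uniform Boundedness Principle, the supremum of norms is finite.
sup_k ||T_k|| = max(6, 10, 15, 17, 17, 20, 26) = 26

26


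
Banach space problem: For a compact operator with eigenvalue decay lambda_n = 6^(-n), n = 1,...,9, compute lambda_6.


The eigenvalue formula gives lambda_6 = 1/6^6
= 1/46656
= 2.1433e-05

2.1433e-05


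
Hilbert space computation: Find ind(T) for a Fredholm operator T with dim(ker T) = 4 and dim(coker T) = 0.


The Fredholm index is defined as ind(T) = dim(ker T) - dim(coker T)
= 4 - 0
= 4

4


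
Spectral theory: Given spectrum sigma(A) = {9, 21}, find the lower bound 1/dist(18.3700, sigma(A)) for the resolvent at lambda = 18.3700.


dist(18.3700, {9, 21}) = min(|18.3700 - 9|, |18.3700 - 21|)
= min(9.3700, 2.6300) = 2.6300
Resolvent bound = 1/2.6300 = 0.3802

0.3802


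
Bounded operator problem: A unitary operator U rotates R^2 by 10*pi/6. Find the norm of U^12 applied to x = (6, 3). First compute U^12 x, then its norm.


U is a rotation by theta = 10*pi/6
U^12 = rotation by 12*theta = 120*pi/6 = 0*pi/6 (mod 2*pi)
cos(0*pi/6) = 1.0000, sin(0*pi/6) = 0.0000
U^12 x = (1.0000 * 6 - 0.0000 * 3, 0.0000 * 6 + 1.0000 * 3)
= (6.0000, 3.0000)
||U^12 x|| = sqrt(6.0000^2 + 3.0000^2) = sqrt(45.0000) = 6.7082

6.7082


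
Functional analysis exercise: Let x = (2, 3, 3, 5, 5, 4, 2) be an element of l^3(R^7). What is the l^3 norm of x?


The l^3 norm = (sum |x_i|^3)^(1/3)
Sum of 3th powers = 8 + 27 + 27 + 125 + 125 + 64 + 8 = 384
||x||_3 = (384)^(1/3) = 7.2685

7.2685


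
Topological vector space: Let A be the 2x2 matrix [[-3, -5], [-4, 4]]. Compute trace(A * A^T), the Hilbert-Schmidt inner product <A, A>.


trace(A * A^T) = sum of squares of all entries
= (-3)^2 + (-5)^2 + (-4)^2 + 4^2
= 9 + 25 + 16 + 16
= 66

66


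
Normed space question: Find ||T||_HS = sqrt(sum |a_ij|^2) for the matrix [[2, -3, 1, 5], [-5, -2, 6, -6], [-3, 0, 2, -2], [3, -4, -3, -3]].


The Hilbert-Schmidt norm is sqrt(sum of squares of all entries).
Sum of squares = 2^2 + (-3)^2 + 1^2 + 5^2 + (-5)^2 + (-2)^2 + 6^2 + (-6)^2 + (-3)^2 + 0^2 + 2^2 + (-2)^2 + 3^2 + (-4)^2 + (-3)^2 + (-3)^2
= 4 + 9 + 1 + 25 + 25 + 4 + 36 + 36 + 9 + 0 + 4 + 4 + 9 + 16 + 9 + 9 = 200
||T||_HS = sqrt(200) = 14.1421

14.1421


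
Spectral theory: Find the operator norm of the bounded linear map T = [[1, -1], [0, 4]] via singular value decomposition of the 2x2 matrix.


A^T A = [[1, -1], [-1, 17]]
trace(A^T A) = 18, det(A^T A) = 16
discriminant = 18^2 - 4*16 = 260
Largest eigenvalue of A^T A = (trace + sqrt(disc))/2 = 17.0623
||T|| = sqrt(17.0623) = 4.1306

4.1306


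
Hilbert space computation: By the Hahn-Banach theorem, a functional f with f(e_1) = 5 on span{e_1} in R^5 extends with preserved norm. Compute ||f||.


The norm of f is given by ||f|| = sup_{||x||=1} |f(x)|.
On span{e_1}, ||e_1|| = 1, so ||f|| = |f(e_1)| / ||e_1||
= |5| / 1 = 5.0000

5.0000


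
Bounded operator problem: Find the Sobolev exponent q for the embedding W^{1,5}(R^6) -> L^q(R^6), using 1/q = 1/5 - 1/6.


Using the Sobolev embedding formula: 1/q = 1/p - k/n
1/q = 1/5 - 1/6 = 1/30
q = 1/(1/30) = 30

30.0000


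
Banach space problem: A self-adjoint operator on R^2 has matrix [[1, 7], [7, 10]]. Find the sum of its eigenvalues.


For a self-adjoint (symmetric) matrix, the eigenvalues are real.
The sum of eigenvalues equals the trace of the matrix.
trace = 1 + 10 = 11

11


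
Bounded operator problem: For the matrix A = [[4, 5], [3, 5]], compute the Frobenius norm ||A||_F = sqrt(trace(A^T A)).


||A||_F^2 = sum a_ij^2
= 4^2 + 5^2 + 3^2 + 5^2
= 16 + 25 + 9 + 25 = 75
||A||_F = sqrt(75) = 8.6603

8.6603


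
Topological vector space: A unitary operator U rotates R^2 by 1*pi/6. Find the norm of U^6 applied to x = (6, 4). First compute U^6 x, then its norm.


U is a rotation by theta = 1*pi/6
U^6 = rotation by 6*theta = 6*pi/6
cos(6*pi/6) = -1.0000, sin(6*pi/6) = 0.0000
U^6 x = (-1.0000 * 6 - 0.0000 * 4, 0.0000 * 6 + -1.0000 * 4)
= (-6.0000, -4.0000)
||U^6 x|| = sqrt((-6.0000)^2 + (-4.0000)^2) = sqrt(52.0000) = 7.2111

7.2111


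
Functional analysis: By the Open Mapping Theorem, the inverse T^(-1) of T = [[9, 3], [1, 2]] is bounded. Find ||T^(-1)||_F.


det(T) = 9*2 - 3*1 = 15
T^(-1) = (1/15) * [[2, -3], [-1, 9]] = [[0.1333, -0.2000], [-0.0667, 0.6000]]
||T^(-1)||_F^2 = 0.1333^2 + (-0.2000)^2 + (-0.0667)^2 + 0.6000^2 = 0.4222
||T^(-1)||_F = sqrt(0.4222) = 0.6498

0.6498


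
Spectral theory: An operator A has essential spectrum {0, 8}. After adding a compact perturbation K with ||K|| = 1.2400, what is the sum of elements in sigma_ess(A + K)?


By Weyl's theorem, the essential spectrum is invariant under compact perturbations.
sigma_ess(A + K) = sigma_ess(A) = {0, 8}
Sum = 0 + 8 = 8

8


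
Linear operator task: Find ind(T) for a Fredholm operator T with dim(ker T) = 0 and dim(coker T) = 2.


The Fredholm index is defined as ind(T) = dim(ker T) - dim(coker T)
= 0 - 2
= -2

-2


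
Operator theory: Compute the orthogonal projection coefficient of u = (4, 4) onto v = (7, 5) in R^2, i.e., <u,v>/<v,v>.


Computing <u,v> = 4*7 + 4*5 = 48
Computing <v,v> = 7^2 + 5^2 = 74
Projection coefficient = 48/74 = 0.6486

0.6486


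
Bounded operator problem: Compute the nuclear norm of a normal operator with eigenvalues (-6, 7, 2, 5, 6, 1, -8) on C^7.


For a normal operator, singular values equal |eigenvalues|.
Trace norm = sum |lambda_i| = 6 + 7 + 2 + 5 + 6 + 1 + 8
= 35

35


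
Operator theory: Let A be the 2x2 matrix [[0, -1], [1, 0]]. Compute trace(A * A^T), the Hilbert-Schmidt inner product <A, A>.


trace(A * A^T) = sum of squares of all entries
= 0^2 + (-1)^2 + 1^2 + 0^2
= 0 + 1 + 1 + 0
= 2

2


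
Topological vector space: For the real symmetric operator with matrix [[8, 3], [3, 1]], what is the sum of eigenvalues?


For a self-adjoint (symmetric) matrix, the eigenvalues are real.
The sum of eigenvalues equals the trace of the matrix.
trace = 8 + 1 = 9

9


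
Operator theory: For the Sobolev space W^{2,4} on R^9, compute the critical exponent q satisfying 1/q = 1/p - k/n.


Using the Sobolev embedding formula: 1/q = 1/p - k/n
1/q = 1/4 - 2/9 = 1/36
q = 1/(1/36) = 36

36.0000


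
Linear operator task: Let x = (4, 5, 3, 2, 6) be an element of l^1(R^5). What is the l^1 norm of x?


The l^1 norm equals the sum of absolute values of all components.
||x||_1 = 4 + 5 + 3 + 2 + 6
= 20

20.0000


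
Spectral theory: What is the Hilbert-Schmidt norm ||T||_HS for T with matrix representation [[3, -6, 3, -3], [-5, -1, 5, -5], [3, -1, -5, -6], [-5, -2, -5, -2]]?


The Hilbert-Schmidt norm is sqrt(sum of squares of all entries).
Sum of squares = 3^2 + (-6)^2 + 3^2 + (-3)^2 + (-5)^2 + (-1)^2 + 5^2 + (-5)^2 + 3^2 + (-1)^2 + (-5)^2 + (-6)^2 + (-5)^2 + (-2)^2 + (-5)^2 + (-2)^2
= 9 + 36 + 9 + 9 + 25 + 1 + 25 + 25 + 9 + 1 + 25 + 36 + 25 + 4 + 25 + 4 = 268
||T||_HS = sqrt(268) = 16.3707

16.3707


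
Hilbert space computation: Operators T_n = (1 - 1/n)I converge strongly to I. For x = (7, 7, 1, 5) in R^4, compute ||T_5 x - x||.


T_5 x - x = (1 - 1/5)x - x = -x/5
||x|| = sqrt(124) = 11.1355
||T_5 x - x|| = ||x||/5 = 11.1355/5 = 2.2271

2.2271


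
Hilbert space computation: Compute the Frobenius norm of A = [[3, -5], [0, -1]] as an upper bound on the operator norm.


||A||_F^2 = sum a_ij^2
= 3^2 + (-5)^2 + 0^2 + (-1)^2
= 9 + 25 + 0 + 1 = 35
||A||_F = sqrt(35) = 5.9161

5.9161


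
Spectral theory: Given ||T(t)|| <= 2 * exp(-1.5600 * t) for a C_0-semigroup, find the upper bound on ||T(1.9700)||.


||T(1.9700)|| <= 2 * exp(-1.5600 * 1.9700)
= 2 * exp(-3.0732)
= 2 * 0.0463
= 0.0925

0.0925


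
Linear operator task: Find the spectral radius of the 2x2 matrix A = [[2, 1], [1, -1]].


For a 2x2 matrix, eigenvalues satisfy lambda^2 - (trace)*lambda + det = 0
trace = 2 + -1 = 1
det = 2*-1 - 1*1 = -3
discriminant = 1^2 - 4*(-3) = 13
spectral radius = max |eigenvalue| = 2.3028

2.3028


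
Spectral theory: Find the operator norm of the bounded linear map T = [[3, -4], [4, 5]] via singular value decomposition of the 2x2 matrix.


A^T A = [[25, 8], [8, 41]]
trace(A^T A) = 66, det(A^T A) = 961
discriminant = 66^2 - 4*961 = 512
Largest eigenvalue of A^T A = (trace + sqrt(disc))/2 = 44.3137
||T|| = sqrt(44.3137) = 6.6569

6.6569


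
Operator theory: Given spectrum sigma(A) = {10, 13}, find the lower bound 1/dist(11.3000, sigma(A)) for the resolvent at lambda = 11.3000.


dist(11.3000, {10, 13}) = min(|11.3000 - 10|, |11.3000 - 13|)
= min(1.3000, 1.7000) = 1.3000
Resolvent bound = 1/1.3000 = 0.7692

0.7692


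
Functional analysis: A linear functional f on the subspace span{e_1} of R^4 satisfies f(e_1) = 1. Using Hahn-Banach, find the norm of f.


The norm of f is given by ||f|| = sup_{||x||=1} |f(x)|.
On span{e_1}, ||e_1|| = 1, so ||f|| = |f(e_1)| / ||e_1||
= |1| / 1 = 1.0000

1.0000


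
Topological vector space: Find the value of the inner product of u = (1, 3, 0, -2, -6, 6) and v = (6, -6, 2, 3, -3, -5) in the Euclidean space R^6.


Computing the standard inner product <u, v> = sum u_i * v_i
= 1*6 + 3*-6 + 0*2 + -2*3 + -6*-3 + 6*-5
= 6 + -18 + 0 + -6 + 18 + -30
= -30

-30


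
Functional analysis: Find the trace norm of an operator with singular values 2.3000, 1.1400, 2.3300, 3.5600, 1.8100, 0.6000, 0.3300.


The nuclear norm is the sum of all singular values.
||T||_1 = 2.3000 + 1.1400 + 2.3300 + 3.5600 + 1.8100 + 0.6000 + 0.3300
= 12.0700

12.0700


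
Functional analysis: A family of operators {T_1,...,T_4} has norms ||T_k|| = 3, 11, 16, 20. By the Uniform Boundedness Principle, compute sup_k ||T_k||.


By the Uniform Boundedness Principle, the supremum of norms is finite.
sup_k ||T_k|| = max(3, 11, 16, 20) = 20

20


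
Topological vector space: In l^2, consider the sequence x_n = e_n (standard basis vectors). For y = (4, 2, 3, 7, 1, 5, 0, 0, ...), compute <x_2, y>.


x_2 = e_2 is the standard basis vector with 1 in position 2.
<x_2, y> = y_2 = 2
As n -> infinity, <x_n, y> -> 0, confirming weak convergence of (x_n) to 0.

2


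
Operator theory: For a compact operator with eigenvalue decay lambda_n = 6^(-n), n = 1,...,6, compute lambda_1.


The eigenvalue formula gives lambda_1 = 1/6^1
= 1/6
= 0.1667

0.1667


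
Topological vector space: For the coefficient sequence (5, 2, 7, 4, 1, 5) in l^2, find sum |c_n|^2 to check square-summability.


sum |c_n|^2 = 5^2 + 2^2 + 7^2 + 4^2 + 1^2 + 5^2
= 25 + 4 + 49 + 16 + 1 + 25
= 120

120


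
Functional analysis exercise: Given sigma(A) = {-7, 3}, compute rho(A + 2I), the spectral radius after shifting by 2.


Spectrum of A + 2I = {-5, 5}
Spectral radius = max |lambda| over the shifted spectrum
= max(5, 5) = 5

5


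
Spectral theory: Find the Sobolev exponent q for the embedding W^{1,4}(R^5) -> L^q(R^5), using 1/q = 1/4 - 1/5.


Using the Sobolev embedding formula: 1/q = 1/p - k/n
1/q = 1/4 - 1/5 = 1/20
q = 1/(1/20) = 20

20.0000


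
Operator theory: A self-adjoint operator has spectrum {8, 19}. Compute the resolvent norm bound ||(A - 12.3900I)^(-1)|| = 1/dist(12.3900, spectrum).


dist(12.3900, {8, 19}) = min(|12.3900 - 8|, |12.3900 - 19|)
= min(4.3900, 6.6100) = 4.3900
Resolvent bound = 1/4.3900 = 0.2278

0.2278


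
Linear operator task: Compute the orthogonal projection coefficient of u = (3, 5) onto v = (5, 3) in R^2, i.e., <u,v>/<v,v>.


Computing <u,v> = 3*5 + 5*3 = 30
Computing <v,v> = 5^2 + 3^2 = 34
Projection coefficient = 30/34 = 0.8824

0.8824


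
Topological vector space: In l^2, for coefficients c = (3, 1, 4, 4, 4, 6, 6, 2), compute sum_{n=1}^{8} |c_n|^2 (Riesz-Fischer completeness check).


sum |c_n|^2 = 3^2 + 1^2 + 4^2 + 4^2 + 4^2 + 6^2 + 6^2 + 2^2
= 9 + 1 + 16 + 16 + 16 + 36 + 36 + 4
= 134

134


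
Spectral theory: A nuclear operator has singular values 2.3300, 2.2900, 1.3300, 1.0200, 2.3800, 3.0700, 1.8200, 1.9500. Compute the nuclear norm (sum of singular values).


The nuclear norm is the sum of all singular values.
||T||_1 = 2.3300 + 2.2900 + 1.3300 + 1.0200 + 2.3800 + 3.0700 + 1.8200 + 1.9500
= 16.1900

16.1900


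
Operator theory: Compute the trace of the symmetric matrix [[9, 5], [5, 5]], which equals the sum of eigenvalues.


For a self-adjoint (symmetric) matrix, the eigenvalues are real.
The sum of eigenvalues equals the trace of the matrix.
trace = 9 + 5 = 14

14


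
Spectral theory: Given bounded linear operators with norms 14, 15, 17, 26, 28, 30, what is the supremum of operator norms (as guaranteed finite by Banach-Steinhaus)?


By the Uniform Boundedness Principle, the supremum of norms is finite.
sup_k ||T_k|| = max(14, 15, 17, 26, 28, 30) = 30

30


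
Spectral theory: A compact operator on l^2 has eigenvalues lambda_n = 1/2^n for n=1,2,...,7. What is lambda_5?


The eigenvalue formula gives lambda_5 = 1/2^5
= 1/32
= 0.0312

0.0312


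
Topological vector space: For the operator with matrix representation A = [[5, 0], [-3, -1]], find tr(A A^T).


trace(A * A^T) = sum of squares of all entries
= 5^2 + 0^2 + (-3)^2 + (-1)^2
= 25 + 0 + 9 + 1
= 35

35


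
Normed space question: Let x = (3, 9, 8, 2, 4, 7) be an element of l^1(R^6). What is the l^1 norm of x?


The l^1 norm equals the sum of absolute values of all components.
||x||_1 = 3 + 9 + 8 + 2 + 4 + 7
= 33

33.0000


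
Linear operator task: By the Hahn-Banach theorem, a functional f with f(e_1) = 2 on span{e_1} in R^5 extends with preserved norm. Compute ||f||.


The norm of f is given by ||f|| = sup_{||x||=1} |f(x)|.
On span{e_1}, ||e_1|| = 1, so ||f|| = |f(e_1)| / ||e_1||
= |2| / 1 = 2.0000

2.0000


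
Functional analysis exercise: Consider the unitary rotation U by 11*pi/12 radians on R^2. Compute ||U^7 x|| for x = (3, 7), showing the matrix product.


U is a rotation by theta = 11*pi/12
U^7 = rotation by 7*theta = 77*pi/12 = 5*pi/12 (mod 2*pi)
cos(5*pi/12) = 0.2588, sin(5*pi/12) = 0.9659
U^7 x = (0.2588 * 3 - 0.9659 * 7, 0.9659 * 3 + 0.2588 * 7)
= (-5.9850, 4.7095)
||U^7 x|| = sqrt((-5.9850)^2 + 4.7095^2) = sqrt(58.0000) = 7.6158

7.6158


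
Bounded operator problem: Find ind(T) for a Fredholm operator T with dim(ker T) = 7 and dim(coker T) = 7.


The Fredholm index is defined as ind(T) = dim(ker T) - dim(coker T)
= 7 - 7
= 0

0


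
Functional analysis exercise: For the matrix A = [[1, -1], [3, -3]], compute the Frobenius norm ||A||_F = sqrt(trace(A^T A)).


||A||_F^2 = sum a_ij^2
= 1^2 + (-1)^2 + 3^2 + (-3)^2
= 1 + 1 + 9 + 9 = 20
||A||_F = sqrt(20) = 4.4721

4.4721


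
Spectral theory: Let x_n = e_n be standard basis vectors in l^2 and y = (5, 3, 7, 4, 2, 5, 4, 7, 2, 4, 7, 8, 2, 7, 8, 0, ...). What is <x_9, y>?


x_9 = e_9 is the standard basis vector with 1 in position 9.
<x_9, y> = y_9 = 2
As n -> infinity, <x_n, y> -> 0, confirming weak convergence of (x_n) to 0.

2


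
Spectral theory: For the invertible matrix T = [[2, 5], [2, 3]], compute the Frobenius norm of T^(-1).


det(T) = 2*3 - 5*2 = -4
T^(-1) = (1/-4) * [[3, -5], [-2, 2]] = [[-0.7500, 1.2500], [0.5000, -0.5000]]
||T^(-1)||_F^2 = (-0.7500)^2 + 1.2500^2 + 0.5000^2 + (-0.5000)^2 = 2.6250
||T^(-1)||_F = sqrt(2.6250) = 1.6202

1.6202


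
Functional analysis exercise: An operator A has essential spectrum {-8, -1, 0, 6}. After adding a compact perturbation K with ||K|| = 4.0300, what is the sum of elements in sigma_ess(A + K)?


By Weyl's theorem, the essential spectrum is invariant under compact perturbations.
sigma_ess(A + K) = sigma_ess(A) = {-8, -1, 0, 6}
Sum = -8 + -1 + 0 + 6 = -3

-3


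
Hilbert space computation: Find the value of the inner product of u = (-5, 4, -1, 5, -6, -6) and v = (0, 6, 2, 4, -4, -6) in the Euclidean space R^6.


Computing the standard inner product <u, v> = sum u_i * v_i
= -5*0 + 4*6 + -1*2 + 5*4 + -6*-4 + -6*-6
= 0 + 24 + -2 + 20 + 24 + 36
= 102

102


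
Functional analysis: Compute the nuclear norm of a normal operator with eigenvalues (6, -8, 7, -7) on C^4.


For a normal operator, singular values equal |eigenvalues|.
Trace norm = sum |lambda_i| = 6 + 8 + 7 + 7
= 28

28


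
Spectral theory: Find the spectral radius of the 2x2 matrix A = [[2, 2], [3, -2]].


For a 2x2 matrix, eigenvalues satisfy lambda^2 - (trace)*lambda + det = 0
trace = 2 + -2 = 0
det = 2*-2 - 2*3 = -10
discriminant = 0^2 - 4*(-10) = 40
spectral radius = max |eigenvalue| = 3.1623

3.1623


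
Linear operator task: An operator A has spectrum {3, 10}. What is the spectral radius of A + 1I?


Spectrum of A + 1I = {4, 11}
Spectral radius = max |lambda| over the shifted spectrum
= max(4, 11) = 11

11


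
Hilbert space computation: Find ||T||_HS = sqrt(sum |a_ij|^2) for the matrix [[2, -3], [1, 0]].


The Hilbert-Schmidt norm is sqrt(sum of squares of all entries).
Sum of squares = 2^2 + (-3)^2 + 1^2 + 0^2
= 4 + 9 + 1 + 0 = 14
||T||_HS = sqrt(14) = 3.7417

3.7417


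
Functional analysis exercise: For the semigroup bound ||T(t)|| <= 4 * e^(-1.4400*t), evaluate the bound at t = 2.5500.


||T(2.5500)|| <= 4 * exp(-1.4400 * 2.5500)
= 4 * exp(-3.6720)
= 4 * 0.0254
= 0.1017

0.1017


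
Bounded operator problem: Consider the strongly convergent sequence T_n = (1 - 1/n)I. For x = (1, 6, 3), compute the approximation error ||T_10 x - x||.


T_10 x - x = (1 - 1/10)x - x = -x/10
||x|| = sqrt(46) = 6.7823
||T_10 x - x|| = ||x||/10 = 6.7823/10 = 0.6782

0.6782


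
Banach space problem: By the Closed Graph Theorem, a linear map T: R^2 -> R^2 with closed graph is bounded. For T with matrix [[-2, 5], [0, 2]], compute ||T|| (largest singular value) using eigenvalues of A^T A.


A^T A = [[4, -10], [-10, 29]]
trace(A^T A) = 33, det(A^T A) = 16
discriminant = 33^2 - 4*16 = 1025
Largest eigenvalue of A^T A = (trace + sqrt(disc))/2 = 32.5078
||T|| = sqrt(32.5078) = 5.7016

5.7016


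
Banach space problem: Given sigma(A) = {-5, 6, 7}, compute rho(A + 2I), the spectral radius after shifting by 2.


Spectrum of A + 2I = {-3, 8, 9}
Spectral radius = max |lambda| over the shifted spectrum
= max(3, 8, 9) = 9

9


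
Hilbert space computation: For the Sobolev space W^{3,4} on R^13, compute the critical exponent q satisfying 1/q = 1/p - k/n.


Using the Sobolev embedding formula: 1/q = 1/p - k/n
1/q = 1/4 - 3/13 = 1/52
q = 1/(1/52) = 52

52.0000


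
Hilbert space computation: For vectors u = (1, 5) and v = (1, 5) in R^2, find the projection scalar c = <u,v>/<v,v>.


Computing <u,v> = 1*1 + 5*5 = 26
Computing <v,v> = 1^2 + 5^2 = 26
Projection coefficient = 26/26 = 1.0000

1.0000


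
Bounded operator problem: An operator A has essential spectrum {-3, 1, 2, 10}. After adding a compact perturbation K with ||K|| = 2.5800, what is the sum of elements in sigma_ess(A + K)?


By Weyl's theorem, the essential spectrum is invariant under compact perturbations.
sigma_ess(A + K) = sigma_ess(A) = {-3, 1, 2, 10}
Sum = -3 + 1 + 2 + 10 = 10

10


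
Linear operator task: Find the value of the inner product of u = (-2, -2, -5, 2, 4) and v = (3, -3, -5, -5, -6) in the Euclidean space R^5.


Computing the standard inner product <u, v> = sum u_i * v_i
= -2*3 + -2*-3 + -5*-5 + 2*-5 + 4*-6
= -6 + 6 + 25 + -10 + -24
= -9

-9


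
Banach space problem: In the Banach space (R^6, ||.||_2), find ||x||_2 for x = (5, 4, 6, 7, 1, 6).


The l^2 norm = (sum |x_i|^2)^(1/2)
Sum of 2th powers = 25 + 16 + 36 + 49 + 1 + 36 = 163
||x||_2 = (163)^(1/2) = 12.7671

12.7671


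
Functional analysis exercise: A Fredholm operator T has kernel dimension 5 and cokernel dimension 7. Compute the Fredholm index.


The Fredholm index is defined as ind(T) = dim(ker T) - dim(coker T)
= 5 - 7
= -2

-2


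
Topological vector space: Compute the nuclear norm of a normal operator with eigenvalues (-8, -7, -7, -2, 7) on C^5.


For a normal operator, singular values equal |eigenvalues|.
Trace norm = sum |lambda_i| = 8 + 7 + 7 + 2 + 7
= 31

31


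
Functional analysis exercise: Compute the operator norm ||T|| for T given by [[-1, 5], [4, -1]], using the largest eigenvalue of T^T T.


A^T A = [[17, -9], [-9, 26]]
trace(A^T A) = 43, det(A^T A) = 361
discriminant = 43^2 - 4*361 = 405
Largest eigenvalue of A^T A = (trace + sqrt(disc))/2 = 31.5623
||T|| = sqrt(31.5623) = 5.6180

5.6180


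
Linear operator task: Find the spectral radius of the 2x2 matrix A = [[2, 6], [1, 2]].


For a 2x2 matrix, eigenvalues satisfy lambda^2 - (trace)*lambda + det = 0
trace = 2 + 2 = 4
det = 2*2 - 6*1 = -2
discriminant = 4^2 - 4*(-2) = 24
spectral radius = max |eigenvalue| = 4.4495

4.4495


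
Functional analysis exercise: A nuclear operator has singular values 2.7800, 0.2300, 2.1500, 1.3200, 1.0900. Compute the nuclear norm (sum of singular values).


The nuclear norm is the sum of all singular values.
||T||_1 = 2.7800 + 0.2300 + 2.1500 + 1.3200 + 1.0900
= 7.5700

7.5700


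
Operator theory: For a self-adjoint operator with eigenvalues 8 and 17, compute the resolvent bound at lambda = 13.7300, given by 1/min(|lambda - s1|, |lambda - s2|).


dist(13.7300, {8, 17}) = min(|13.7300 - 8|, |13.7300 - 17|)
= min(5.7300, 3.2700) = 3.2700
Resolvent bound = 1/3.2700 = 0.3058

0.3058


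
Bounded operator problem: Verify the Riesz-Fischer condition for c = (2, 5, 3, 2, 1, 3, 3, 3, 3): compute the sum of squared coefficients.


sum |c_n|^2 = 2^2 + 5^2 + 3^2 + 2^2 + 1^2 + 3^2 + 3^2 + 3^2 + 3^2
= 4 + 25 + 9 + 4 + 1 + 9 + 9 + 9 + 9
= 79

79


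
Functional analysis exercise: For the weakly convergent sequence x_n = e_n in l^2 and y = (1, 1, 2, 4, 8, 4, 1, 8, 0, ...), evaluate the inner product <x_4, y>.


x_4 = e_4 is the standard basis vector with 1 in position 4.
<x_4, y> = y_4 = 4
As n -> infinity, <x_n, y> -> 0, confirming weak convergence of (x_n) to 0.

4


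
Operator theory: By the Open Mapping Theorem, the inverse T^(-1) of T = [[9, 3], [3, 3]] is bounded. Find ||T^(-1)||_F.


det(T) = 9*3 - 3*3 = 18
T^(-1) = (1/18) * [[3, -3], [-3, 9]] = [[0.1667, -0.1667], [-0.1667, 0.5000]]
||T^(-1)||_F^2 = 0.1667^2 + (-0.1667)^2 + (-0.1667)^2 + 0.5000^2 = 0.3333
||T^(-1)||_F = sqrt(0.3333) = 0.5774

0.5774


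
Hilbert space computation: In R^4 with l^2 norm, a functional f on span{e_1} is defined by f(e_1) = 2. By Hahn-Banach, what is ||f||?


The norm of f is given by ||f|| = sup_{||x||=1} |f(x)|.
On span{e_1}, ||e_1|| = 1, so ||f|| = |f(e_1)| / ||e_1||
= |2| / 1 = 2.0000

2.0000


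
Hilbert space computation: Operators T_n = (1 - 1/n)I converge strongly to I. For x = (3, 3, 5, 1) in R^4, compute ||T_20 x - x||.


T_20 x - x = (1 - 1/20)x - x = -x/20
||x|| = sqrt(44) = 6.6332
||T_20 x - x|| = ||x||/20 = 6.6332/20 = 0.3317

0.3317


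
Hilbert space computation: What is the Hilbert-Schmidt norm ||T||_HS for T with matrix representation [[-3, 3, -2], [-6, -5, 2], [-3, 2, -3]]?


The Hilbert-Schmidt norm is sqrt(sum of squares of all entries).
Sum of squares = (-3)^2 + 3^2 + (-2)^2 + (-6)^2 + (-5)^2 + 2^2 + (-3)^2 + 2^2 + (-3)^2
= 9 + 9 + 4 + 36 + 25 + 4 + 9 + 4 + 9 = 109
||T||_HS = sqrt(109) = 10.4403

10.4403


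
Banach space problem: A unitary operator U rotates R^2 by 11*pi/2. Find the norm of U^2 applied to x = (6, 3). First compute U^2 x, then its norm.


U is a rotation by theta = 11*pi/2
U^2 = rotation by 2*theta = 22*pi/2 = 2*pi/2 (mod 2*pi)
cos(2*pi/2) = -1.0000, sin(2*pi/2) = 0.0000
U^2 x = (-1.0000 * 6 - 0.0000 * 3, 0.0000 * 6 + -1.0000 * 3)
= (-6.0000, -3.0000)
||U^2 x|| = sqrt((-6.0000)^2 + (-3.0000)^2) = sqrt(45.0000) = 6.7082

6.7082


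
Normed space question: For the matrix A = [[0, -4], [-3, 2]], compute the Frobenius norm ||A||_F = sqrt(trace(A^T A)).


||A||_F^2 = sum a_ij^2
= 0^2 + (-4)^2 + (-3)^2 + 2^2
= 0 + 16 + 9 + 4 = 29
||A||_F = sqrt(29) = 5.3852

5.3852


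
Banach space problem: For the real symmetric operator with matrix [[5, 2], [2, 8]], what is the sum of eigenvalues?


For a self-adjoint (symmetric) matrix, the eigenvalues are real.
The sum of eigenvalues equals the trace of the matrix.
trace = 5 + 8 = 13

13


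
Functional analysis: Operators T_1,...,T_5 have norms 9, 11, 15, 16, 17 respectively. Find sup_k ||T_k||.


By the Uniform Boundedness Principle, the supremum of norms is finite.
sup_k ||T_k|| = max(9, 11, 15, 16, 17) = 17

17


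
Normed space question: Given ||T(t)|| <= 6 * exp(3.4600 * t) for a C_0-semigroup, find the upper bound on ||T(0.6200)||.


||T(0.6200)|| <= 6 * exp(3.4600 * 0.6200)
= 6 * exp(2.1452)
= 6 * 8.5437
= 51.2625

51.2625


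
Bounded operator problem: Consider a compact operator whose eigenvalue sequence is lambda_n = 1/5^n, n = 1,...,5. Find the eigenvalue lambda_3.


The eigenvalue formula gives lambda_3 = 1/5^3
= 1/125
= 0.0080

0.0080


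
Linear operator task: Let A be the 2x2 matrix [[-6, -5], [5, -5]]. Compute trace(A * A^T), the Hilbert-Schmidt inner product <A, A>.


trace(A * A^T) = sum of squares of all entries
= (-6)^2 + (-5)^2 + 5^2 + (-5)^2
= 36 + 25 + 25 + 25
= 111

111


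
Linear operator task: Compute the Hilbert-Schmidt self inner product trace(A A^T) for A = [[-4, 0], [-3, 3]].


trace(A * A^T) = sum of squares of all entries
= (-4)^2 + 0^2 + (-3)^2 + 3^2
= 16 + 0 + 9 + 9
= 34

34


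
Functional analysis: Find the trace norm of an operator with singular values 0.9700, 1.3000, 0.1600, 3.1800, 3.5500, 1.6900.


The nuclear norm is the sum of all singular values.
||T||_1 = 0.9700 + 1.3000 + 0.1600 + 3.1800 + 3.5500 + 1.6900
= 10.8500

10.8500


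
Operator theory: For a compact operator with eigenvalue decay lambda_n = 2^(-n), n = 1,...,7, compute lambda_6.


The eigenvalue formula gives lambda_6 = 1/2^6
= 1/64
= 0.0156

0.0156


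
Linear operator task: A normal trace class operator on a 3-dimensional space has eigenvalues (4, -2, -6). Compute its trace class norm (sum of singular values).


For a normal operator, singular values equal |eigenvalues|.
Trace norm = sum |lambda_i| = 4 + 2 + 6
= 12

12


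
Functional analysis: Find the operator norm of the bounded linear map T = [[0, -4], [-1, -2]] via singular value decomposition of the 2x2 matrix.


A^T A = [[1, 2], [2, 20]]
trace(A^T A) = 21, det(A^T A) = 16
discriminant = 21^2 - 4*16 = 377
Largest eigenvalue of A^T A = (trace + sqrt(disc))/2 = 20.2082
||T|| = sqrt(20.2082) = 4.4954

4.4954


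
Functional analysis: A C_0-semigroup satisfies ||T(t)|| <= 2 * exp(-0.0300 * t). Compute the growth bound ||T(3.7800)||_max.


||T(3.7800)|| <= 2 * exp(-0.0300 * 3.7800)
= 2 * exp(-0.1134)
= 2 * 0.8928
= 1.7856

1.7856


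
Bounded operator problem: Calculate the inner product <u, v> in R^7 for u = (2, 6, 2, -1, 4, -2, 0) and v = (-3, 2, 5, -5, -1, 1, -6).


Computing the standard inner product <u, v> = sum u_i * v_i
= 2*-3 + 6*2 + 2*5 + -1*-5 + 4*-1 + -2*1 + 0*-6
= -6 + 12 + 10 + 5 + -4 + -2 + 0
= 15

15


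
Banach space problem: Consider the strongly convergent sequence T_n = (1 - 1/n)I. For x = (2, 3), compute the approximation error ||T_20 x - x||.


T_20 x - x = (1 - 1/20)x - x = -x/20
||x|| = sqrt(13) = 3.6056
||T_20 x - x|| = ||x||/20 = 3.6056/20 = 0.1803

0.1803


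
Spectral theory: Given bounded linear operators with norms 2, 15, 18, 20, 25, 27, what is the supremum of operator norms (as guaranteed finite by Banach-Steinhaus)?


By the Uniform Boundedness Principle, the supremum of norms is finite.
sup_k ||T_k|| = max(2, 15, 18, 20, 25, 27) = 27

27


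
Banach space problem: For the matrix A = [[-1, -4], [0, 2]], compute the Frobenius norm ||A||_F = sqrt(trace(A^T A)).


||A||_F^2 = sum a_ij^2
= (-1)^2 + (-4)^2 + 0^2 + 2^2
= 1 + 16 + 0 + 4 = 21
||A||_F = sqrt(21) = 4.5826

4.5826


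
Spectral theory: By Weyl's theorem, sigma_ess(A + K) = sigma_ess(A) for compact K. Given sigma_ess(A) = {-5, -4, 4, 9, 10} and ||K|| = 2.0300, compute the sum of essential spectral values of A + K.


By Weyl's theorem, the essential spectrum is invariant under compact perturbations.
sigma_ess(A + K) = sigma_ess(A) = {-5, -4, 4, 9, 10}
Sum = -5 + -4 + 4 + 9 + 10 = 14

14


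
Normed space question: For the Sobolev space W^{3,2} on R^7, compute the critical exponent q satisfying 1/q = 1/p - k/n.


Using the Sobolev embedding formula: 1/q = 1/p - k/n
1/q = 1/2 - 3/7 = 1/14
q = 1/(1/14) = 14

14.0000


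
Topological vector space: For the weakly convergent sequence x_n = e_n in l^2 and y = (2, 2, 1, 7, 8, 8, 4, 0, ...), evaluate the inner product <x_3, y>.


x_3 = e_3 is the standard basis vector with 1 in position 3.
<x_3, y> = y_3 = 1
As n -> infinity, <x_n, y> -> 0, confirming weak convergence of (x_n) to 0.

1


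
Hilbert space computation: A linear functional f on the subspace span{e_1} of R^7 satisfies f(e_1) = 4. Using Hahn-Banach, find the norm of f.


The norm of f is given by ||f|| = sup_{||x||=1} |f(x)|.
On span{e_1}, ||e_1|| = 1, so ||f|| = |f(e_1)| / ||e_1||
= |4| / 1 = 4.0000

4.0000


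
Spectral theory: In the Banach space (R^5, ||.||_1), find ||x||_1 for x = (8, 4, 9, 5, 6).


The l^1 norm equals the sum of absolute values of all components.
||x||_1 = 8 + 4 + 9 + 5 + 6
= 32

32.0000


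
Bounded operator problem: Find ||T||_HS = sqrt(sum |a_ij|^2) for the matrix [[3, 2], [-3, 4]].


The Hilbert-Schmidt norm is sqrt(sum of squares of all entries).
Sum of squares = 3^2 + 2^2 + (-3)^2 + 4^2
= 9 + 4 + 9 + 16 = 38
||T||_HS = sqrt(38) = 6.1644

6.1644


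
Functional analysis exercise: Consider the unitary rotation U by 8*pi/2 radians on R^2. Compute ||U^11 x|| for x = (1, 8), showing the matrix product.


U is a rotation by theta = 8*pi/2
U^11 = rotation by 11*theta = 88*pi/2 = 0*pi/2 (mod 2*pi)
cos(0*pi/2) = 1.0000, sin(0*pi/2) = 0.0000
U^11 x = (1.0000 * 1 - 0.0000 * 8, 0.0000 * 1 + 1.0000 * 8)
= (1.0000, 8.0000)
||U^11 x|| = sqrt(1.0000^2 + 8.0000^2) = sqrt(65.0000) = 8.0623

8.0623


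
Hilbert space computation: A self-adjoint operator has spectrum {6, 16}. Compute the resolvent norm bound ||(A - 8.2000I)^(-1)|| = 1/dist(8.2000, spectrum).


dist(8.2000, {6, 16}) = min(|8.2000 - 6|, |8.2000 - 16|)
= min(2.2000, 7.8000) = 2.2000
Resolvent bound = 1/2.2000 = 0.4545

0.4545


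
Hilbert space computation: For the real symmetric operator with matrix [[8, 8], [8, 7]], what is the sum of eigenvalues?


For a self-adjoint (symmetric) matrix, the eigenvalues are real.
The sum of eigenvalues equals the trace of the matrix.
trace = 8 + 7 = 15

15


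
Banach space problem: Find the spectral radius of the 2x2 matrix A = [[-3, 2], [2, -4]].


For a 2x2 matrix, eigenvalues satisfy lambda^2 - (trace)*lambda + det = 0
trace = -3 + -4 = -7
det = -3*-4 - 2*2 = 8
discriminant = (-7)^2 - 4*(8) = 17
spectral radius = max |eigenvalue| = 5.5616

5.5616


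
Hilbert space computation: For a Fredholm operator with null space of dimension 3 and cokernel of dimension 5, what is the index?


The Fredholm index is defined as ind(T) = dim(ker T) - dim(coker T)
= 3 - 5
= -2

-2


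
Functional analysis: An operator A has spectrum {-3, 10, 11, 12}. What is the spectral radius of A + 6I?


Spectrum of A + 6I = {3, 16, 17, 18}
Spectral radius = max |lambda| over the shifted spectrum
= max(3, 16, 17, 18) = 18

18


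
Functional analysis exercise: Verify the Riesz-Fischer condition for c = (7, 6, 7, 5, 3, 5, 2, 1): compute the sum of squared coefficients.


sum |c_n|^2 = 7^2 + 6^2 + 7^2 + 5^2 + 3^2 + 5^2 + 2^2 + 1^2
= 49 + 36 + 49 + 25 + 9 + 25 + 4 + 1
= 198

198


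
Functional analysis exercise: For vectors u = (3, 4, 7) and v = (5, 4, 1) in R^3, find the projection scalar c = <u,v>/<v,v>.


Computing <u,v> = 3*5 + 4*4 + 7*1 = 38
Computing <v,v> = 5^2 + 4^2 + 1^2 = 42
Projection coefficient = 38/42 = 0.9048

0.9048


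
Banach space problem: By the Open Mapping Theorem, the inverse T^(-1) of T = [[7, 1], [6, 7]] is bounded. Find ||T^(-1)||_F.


det(T) = 7*7 - 1*6 = 43
T^(-1) = (1/43) * [[7, -1], [-6, 7]] = [[0.1628, -0.0233], [-0.1395, 0.1628]]
||T^(-1)||_F^2 = 0.1628^2 + (-0.0233)^2 + (-0.1395)^2 + 0.1628^2 = 0.0730
||T^(-1)||_F = sqrt(0.0730) = 0.2702

0.2702


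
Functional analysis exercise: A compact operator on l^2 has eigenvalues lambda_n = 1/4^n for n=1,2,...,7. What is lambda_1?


The eigenvalue formula gives lambda_1 = 1/4^1
= 1/4
= 0.2500

0.2500


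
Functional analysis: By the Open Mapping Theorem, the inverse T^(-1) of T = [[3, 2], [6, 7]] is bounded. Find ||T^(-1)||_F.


det(T) = 3*7 - 2*6 = 9
T^(-1) = (1/9) * [[7, -2], [-6, 3]] = [[0.7778, -0.2222], [-0.6667, 0.3333]]
||T^(-1)||_F^2 = 0.7778^2 + (-0.2222)^2 + (-0.6667)^2 + 0.3333^2 = 1.2099
||T^(-1)||_F = sqrt(1.2099) = 1.0999

1.0999


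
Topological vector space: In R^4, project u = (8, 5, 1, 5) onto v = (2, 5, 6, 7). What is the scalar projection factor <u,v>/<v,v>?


Computing <u,v> = 8*2 + 5*5 + 1*6 + 5*7 = 82
Computing <v,v> = 2^2 + 5^2 + 6^2 + 7^2 = 114
Projection coefficient = 82/114 = 0.7193

0.7193


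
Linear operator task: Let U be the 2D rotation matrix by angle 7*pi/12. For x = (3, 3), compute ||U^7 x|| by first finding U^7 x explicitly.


U is a rotation by theta = 7*pi/12
U^7 = rotation by 7*theta = 49*pi/12 = 1*pi/12 (mod 2*pi)
cos(1*pi/12) = 0.9659, sin(1*pi/12) = 0.2588
U^7 x = (0.9659 * 3 - 0.2588 * 3, 0.2588 * 3 + 0.9659 * 3)
= (2.1213, 3.6742)
||U^7 x|| = sqrt(2.1213^2 + 3.6742^2) = sqrt(18.0000) = 4.2426

4.2426


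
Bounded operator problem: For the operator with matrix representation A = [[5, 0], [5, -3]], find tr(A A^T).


trace(A * A^T) = sum of squares of all entries
= 5^2 + 0^2 + 5^2 + (-3)^2
= 25 + 0 + 25 + 9
= 59

59


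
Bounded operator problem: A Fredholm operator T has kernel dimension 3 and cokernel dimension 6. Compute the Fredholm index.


The Fredholm index is defined as ind(T) = dim(ker T) - dim(coker T)
= 3 - 6
= -3

-3
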